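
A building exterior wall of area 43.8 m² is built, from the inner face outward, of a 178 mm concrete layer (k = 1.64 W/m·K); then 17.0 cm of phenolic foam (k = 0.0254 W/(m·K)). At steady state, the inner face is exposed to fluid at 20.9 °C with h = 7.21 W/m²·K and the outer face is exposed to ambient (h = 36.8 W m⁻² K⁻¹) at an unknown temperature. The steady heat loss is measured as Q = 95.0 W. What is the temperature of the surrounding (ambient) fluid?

T_out = 5.79 °C

Sum the resistances:
  R_conv,in = 1/(hA) = 1/(7.21·43.8) = 0.003167 K/W
  R_concrete = L/(kA) = 0.178/(1.64·43.8) = 0.002478 K/W
  R_phenolic foam = L/(kA) = 0.170/(0.0254·43.8) = 0.1528 K/W
  R_conv,out = 1/(hA) = 1/(36.8·43.8) = 6.204×10^-4 K/W
ΣR = 0.1591 K/W
ΔT = Q·ΣR = 95.0 × 0.1591 = 15.11 K
Heat flows outward, so T_out = T_in − ΔT = 20.9 − 15.11 = 5.79 °C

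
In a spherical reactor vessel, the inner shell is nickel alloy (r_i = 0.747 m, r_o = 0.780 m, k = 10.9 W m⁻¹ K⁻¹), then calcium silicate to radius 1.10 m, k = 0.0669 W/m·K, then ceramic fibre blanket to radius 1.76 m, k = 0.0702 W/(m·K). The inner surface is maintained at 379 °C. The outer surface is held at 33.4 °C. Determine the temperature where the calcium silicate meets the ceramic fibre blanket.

Series thermal resistances, inner to outer:
  R_nickel alloy = (1/0.747 − 1/0.780)/(4πk) = 0.05664/(4π·10.9) = 4.135×10^-4 K/W
  R_calcium silicate = (1/0.780 − 1/1.10)/(4πk) = 0.3730/(4π·0.0669) = 0.4436 K/W
  R_ceramic fibre blanket = (1/1.10 − 1/1.76)/(4πk) = 0.3409/(4π·0.0702) = 0.3864 K/W
ΣR = 4.135×10^-4 + 0.4436 + 0.3864 = 0.8304 K/W
Q = ΔT/ΣR = (379 °C − 33.4 °C)/0.8304 = 416.2 W
From the inner boundary to the calcium silicate/ceramic fibre blanket interface, ΣR_partial = 0.4440 K/W.
T_interface = T_in − Q·ΣR_partial = 379 °C − (416.2)(0.4440) = 194 °C

T = 194 °C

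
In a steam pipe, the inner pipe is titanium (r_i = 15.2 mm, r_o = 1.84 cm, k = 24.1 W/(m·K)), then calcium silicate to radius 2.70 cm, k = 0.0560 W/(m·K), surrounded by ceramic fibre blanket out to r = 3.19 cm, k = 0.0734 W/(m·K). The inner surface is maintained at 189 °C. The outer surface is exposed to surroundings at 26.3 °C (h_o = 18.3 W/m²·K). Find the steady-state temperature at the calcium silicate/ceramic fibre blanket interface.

Resistance network (inner→outer):
  R'_titanium = ln(0.0184/0.0152)/(2πk) = 0.1911/(2π·24.1) = 0.001262 m·K/W
  R'_calcium silicate = ln(0.0270/0.0184)/(2πk) = 0.3835/(2π·0.0560) = 1.090 m·K/W
  R'_ceramic fibre blanket = ln(0.0319/0.0270)/(2πk) = 0.1668/(2π·0.0734) = 0.3616 m·K/W
  R'_conv,out = 1/(2πr h) = 1/(2π·0.0319·18.3) = 0.2726 m·K/W
ΣR = 0.001262 + 1.090 + 0.3616 + 0.2726 = 1.725 m·K/W
Q' = ΔT/ΣR = (189 °C − 26.3 °C)/1.725 = 94.32 W/m
From the inner boundary to the calcium silicate/ceramic fibre blanket interface, ΣR_partial = 1.091 m·K/W.
T_interface = T_in − Q'·ΣR_partial = 189 °C − (94.32)(1.091) = 86.1 °C

T = 86.1 °C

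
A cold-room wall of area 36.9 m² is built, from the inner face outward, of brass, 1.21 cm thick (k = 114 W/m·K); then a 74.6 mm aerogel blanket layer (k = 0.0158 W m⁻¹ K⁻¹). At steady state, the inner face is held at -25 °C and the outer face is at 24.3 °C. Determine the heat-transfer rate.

Series thermal resistances, inner to outer:
  R_brass = L/(kA) = 0.0121/(114·36.9) = 2.876×10^-6 K/W
  R_aerogel blanket = L/(kA) = 0.0746/(0.0158·36.9) = 0.1280 K/W
ΣR = 2.876×10^-6 + 0.1280 = 0.1280 K/W
Q = ΔT/ΣR = (-25 °C − 24.3 °C)/0.1280 = -385 W
(Negative Q ⇒ heat flows inward; heat gain = 385 W.)

Q = 385 W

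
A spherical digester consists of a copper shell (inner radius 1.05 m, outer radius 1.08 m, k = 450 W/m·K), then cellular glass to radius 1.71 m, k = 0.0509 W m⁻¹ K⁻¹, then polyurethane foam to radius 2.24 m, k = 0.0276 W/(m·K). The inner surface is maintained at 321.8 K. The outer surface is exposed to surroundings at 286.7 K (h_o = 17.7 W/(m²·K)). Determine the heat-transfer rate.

Q = 37.6 W

Resistance network (inner→outer):
  R_copper = (1/1.05 − 1/1.08)/(4πk) = 0.02646/(4π·450) = 4.678×10^-6 K/W
  R_cellular glass = (1/1.08 − 1/1.71)/(4πk) = 0.3411/(4π·0.0509) = 0.5333 K/W
  R_polyurethane foam = (1/1.71 − 1/2.24)/(4πk) = 0.1384/(4π·0.0276) = 0.3989 K/W
  R_conv,out = 1/(4πr²h) = 1/(4π·2.24²·17.7) = 8.960×10^-4 K/W
ΣR = 4.678×10^-6 + 0.5333 + 0.3989 + 8.960×10^-4 = 0.9331 K/W
Q = ΔT/ΣR = (321.8 K − 286.7 K)/0.9331 = 37.6 W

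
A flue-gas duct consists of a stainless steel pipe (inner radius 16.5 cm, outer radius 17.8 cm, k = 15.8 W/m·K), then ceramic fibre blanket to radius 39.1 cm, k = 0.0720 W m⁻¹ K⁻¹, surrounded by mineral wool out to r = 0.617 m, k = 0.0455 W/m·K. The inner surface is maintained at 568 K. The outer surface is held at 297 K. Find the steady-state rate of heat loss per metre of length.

Q' = 81.2 W/m

Series thermal resistances, inner to outer:
  R'_stainless steel = ln(0.178/0.165)/(2πk) = 0.07584/(2π·15.8) = 7.639×10^-4 m·K/W
  R'_ceramic fibre blanket = ln(0.391/0.178)/(2πk) = 0.7869/(2π·0.0720) = 1.739 m·K/W
  R'_mineral wool = ln(0.617/0.391)/(2πk) = 0.4562/(2π·0.0455) = 1.596 m·K/W
ΣR = 7.639×10^-4 + 1.739 + 1.596 = 3.336 m·K/W
Q' = ΔT/ΣR = (568 K − 297 K)/3.336 = 81.2 W/m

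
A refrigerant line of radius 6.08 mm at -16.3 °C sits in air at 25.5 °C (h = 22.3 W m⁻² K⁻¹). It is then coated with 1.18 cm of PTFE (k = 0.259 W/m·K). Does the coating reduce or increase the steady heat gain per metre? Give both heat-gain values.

increases: 35.6 → 39.4 W/m

Critical radius for a cylinder: r_cr = k/h = 0.0116 m = 1.16 cm.
Outer radius after coating: r₂ = 0.00608 + 0.0118 = 0.01788 m.
r₁ < r_cr < r₂: heat gain rises to a maximum at r_cr then falls. Whether the coating helps depends on whether Q(r₂) has dropped back below Q(r₁).
Bare: R = 1/(2πr₁h) = 1.174 m·K/W; Q = 41.8/1.174 = 35.6 W/m.
Coated: R = R_cond + R_conv = 1.062 m·K/W; Q = 41.8/1.062 = 39.4 W/m.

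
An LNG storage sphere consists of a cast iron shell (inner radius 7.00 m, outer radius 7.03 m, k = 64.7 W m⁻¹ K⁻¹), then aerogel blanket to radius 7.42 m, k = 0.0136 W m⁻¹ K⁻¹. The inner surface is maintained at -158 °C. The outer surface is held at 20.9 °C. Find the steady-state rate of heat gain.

Resistance network (inner→outer):
  R_cast iron = (1/7.00 − 1/7.03)/(4πk) = 6.096×10^-4/(4π·64.7) = 7.498×10^-7 K/W
  R_aerogel blanket = (1/7.03 − 1/7.42)/(4πk) = 0.007477/(4π·0.0136) = 0.04375 K/W
ΣR = 7.498×10^-7 + 0.04375 = 0.04375 K/W
Q = ΔT/ΣR = (-158 °C − 20.9 °C)/0.04375 = -4090 W
(Negative Q ⇒ heat flows inward; heat gain = 4090 W.)

Q = 4090 W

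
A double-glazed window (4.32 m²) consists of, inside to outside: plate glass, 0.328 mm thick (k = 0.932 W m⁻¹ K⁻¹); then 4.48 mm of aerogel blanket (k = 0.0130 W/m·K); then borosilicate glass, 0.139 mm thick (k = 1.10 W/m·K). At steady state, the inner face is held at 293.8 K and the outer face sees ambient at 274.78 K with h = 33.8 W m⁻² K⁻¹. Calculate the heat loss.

Resistance network (inner→outer):
  R_plate glass = L/(kA) = 3.28×10^-4/(0.932·4.32) = 8.147×10^-5 K/W
  R_aerogel blanket = L/(kA) = 0.00448/(0.0130·4.32) = 0.07977 K/W
  R_borosilicate glass = L/(kA) = 1.39×10^-4/(1.10·4.32) = 2.925×10^-5 K/W
  R_conv,out = 1/(hA) = 1/(33.8·4.32) = 0.006849 K/W
ΣR = 8.147×10^-5 + 0.07977 + 2.925×10^-5 + 0.006849 = 0.08673 K/W
Q = ΔT/ΣR = (293.8 K − 274.78 K)/0.08673 = 219 W

Q = 219 W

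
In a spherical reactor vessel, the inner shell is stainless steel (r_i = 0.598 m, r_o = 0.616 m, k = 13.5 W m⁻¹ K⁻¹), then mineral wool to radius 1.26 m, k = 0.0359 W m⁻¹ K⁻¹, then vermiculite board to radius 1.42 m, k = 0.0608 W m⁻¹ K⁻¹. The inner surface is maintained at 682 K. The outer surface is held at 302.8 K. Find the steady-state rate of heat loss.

Q = 194 W

Treat each layer as a resistance in series:
  R_stainless steel = (1/0.598 − 1/0.616)/(4πk) = 0.04886/(4π·13.5) = 2.880×10^-4 K/W
  R_mineral wool = (1/0.616 − 1/1.26)/(4πk) = 0.8297/(4π·0.0359) = 1.839 K/W
  R_vermiculite board = (1/1.26 − 1/1.42)/(4πk) = 0.08943/(4π·0.0608) = 0.1170 K/W
ΣR = 2.880×10^-4 + 1.839 + 0.1170 = 1.956 K/W
Q = ΔT/ΣR = (682 K − 302.8 K)/1.956 = 194 W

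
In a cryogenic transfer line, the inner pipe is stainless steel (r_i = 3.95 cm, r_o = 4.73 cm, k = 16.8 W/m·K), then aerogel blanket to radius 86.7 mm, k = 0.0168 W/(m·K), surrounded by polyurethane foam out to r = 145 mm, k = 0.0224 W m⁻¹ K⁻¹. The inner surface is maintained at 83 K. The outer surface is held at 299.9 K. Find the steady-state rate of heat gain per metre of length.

Series thermal resistances, inner to outer:
  R'_stainless steel = ln(0.0473/0.0395)/(2πk) = 0.1802/(2π·16.8) = 0.001707 m·K/W
  R'_aerogel blanket = ln(0.0867/0.0473)/(2πk) = 0.6059/(2π·0.0168) = 5.740 m·K/W
  R'_polyurethane foam = ln(0.145/0.0867)/(2πk) = 0.5143/(2π·0.0224) = 3.654 m·K/W
ΣR = 0.001707 + 5.740 + 3.654 = 9.396 m·K/W
Q' = ΔT/ΣR = (83 K − 299.9 K)/9.396 = -23.1 W/m
(Negative Q' ⇒ heat flows inward; heat gain = 23.1 W/m.)

Q' = 23.1 W/m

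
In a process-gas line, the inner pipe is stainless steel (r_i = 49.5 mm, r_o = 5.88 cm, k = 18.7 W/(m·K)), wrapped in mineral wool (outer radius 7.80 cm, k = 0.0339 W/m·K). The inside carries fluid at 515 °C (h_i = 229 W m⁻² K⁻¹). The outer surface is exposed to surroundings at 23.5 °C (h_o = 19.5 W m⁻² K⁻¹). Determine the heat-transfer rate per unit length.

Series thermal resistances, inner to outer:
  R'_conv,in = 1/(2πr h) = 1/(2π·0.0495·229) = 0.01404 m·K/W
  R'_stainless steel = ln(0.0588/0.0495)/(2πk) = 0.1722/(2π·18.7) = 0.001465 m·K/W
  R'_mineral wool = ln(0.0780/0.0588)/(2πk) = 0.2826/(2π·0.0339) = 1.327 m·K/W
  R'_conv,out = 1/(2πr h) = 1/(2π·0.0780·19.5) = 0.1046 m·K/W
ΣR = 0.01404 + 0.001465 + 1.327 + 0.1046 = 1.447 m·K/W
Q' = ΔT/ΣR = (515 °C − 23.5 °C)/1.447 = 340 W/m

Q' = 340 W/m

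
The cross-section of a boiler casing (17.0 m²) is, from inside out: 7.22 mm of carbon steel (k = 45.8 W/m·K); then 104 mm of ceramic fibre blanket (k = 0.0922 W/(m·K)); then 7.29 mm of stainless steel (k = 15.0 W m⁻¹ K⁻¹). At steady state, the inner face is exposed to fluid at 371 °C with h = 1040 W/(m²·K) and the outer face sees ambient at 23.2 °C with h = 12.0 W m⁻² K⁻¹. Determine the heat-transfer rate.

Q = 4870 W

Series thermal resistances, inner to outer:
  R_conv,in = 1/(hA) = 1/(1040·17.0) = 5.656×10^-5 K/W
  R_carbon steel = L/(kA) = 0.00722/(45.8·17.0) = 9.273×10^-6 K/W
  R_ceramic fibre blanket = L/(kA) = 0.104/(0.0922·17.0) = 0.06635 K/W
  R_stainless steel = L/(kA) = 0.00729/(15.0·17.0) = 2.859×10^-5 K/W
  R_conv,out = 1/(hA) = 1/(12.0·17.0) = 0.004902 K/W
ΣR = 5.656×10^-5 + 9.273×10^-6 + 0.06635 + 2.859×10^-5 + 0.004902 = 0.07135 K/W
Q = ΔT/ΣR = (371 °C − 23.2 °C)/0.07135 = 4870 W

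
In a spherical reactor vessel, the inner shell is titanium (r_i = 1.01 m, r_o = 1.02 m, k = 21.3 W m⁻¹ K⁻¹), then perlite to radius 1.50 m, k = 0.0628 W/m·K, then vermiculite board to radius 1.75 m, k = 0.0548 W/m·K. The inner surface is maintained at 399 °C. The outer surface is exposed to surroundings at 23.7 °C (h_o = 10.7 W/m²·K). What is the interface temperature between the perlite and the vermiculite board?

T = 122 °C

Series thermal resistances, inner to outer:
  R_titanium = (1/1.01 − 1/1.02)/(4πk) = 0.009707/(4π·21.3) = 3.627×10^-5 K/W
  R_perlite = (1/1.02 − 1/1.50)/(4πk) = 0.3137/(4π·0.0628) = 0.3975 K/W
  R_vermiculite board = (1/1.50 − 1/1.75)/(4πk) = 0.09524/(4π·0.0548) = 0.1383 K/W
  R_conv,out = 1/(4πr²h) = 1/(4π·1.75²·10.7) = 0.002428 K/W
ΣR = 3.627×10^-5 + 0.3975 + 0.1383 + 0.002428 = 0.5383 K/W
Q = ΔT/ΣR = (399 °C − 23.7 °C)/0.5383 = 697.2 W
From the inner boundary to the perlite/vermiculite board interface, ΣR_partial = 0.3975 K/W.
T_interface = T_in − Q·ΣR_partial = 399 °C − (697.2)(0.3975) = 122 °C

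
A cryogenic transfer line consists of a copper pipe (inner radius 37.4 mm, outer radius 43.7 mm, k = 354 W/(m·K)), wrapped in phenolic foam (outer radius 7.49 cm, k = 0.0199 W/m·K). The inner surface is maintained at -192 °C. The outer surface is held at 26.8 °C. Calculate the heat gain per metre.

Q' = 50.8 W/m

Series thermal resistances, inner to outer:
  R'_copper = ln(0.0437/0.0374)/(2πk) = 0.1557/(2π·354) = 6.999×10^-5 m·K/W
  R'_phenolic foam = ln(0.0749/0.0437)/(2πk) = 0.5388/(2π·0.0199) = 4.309 m·K/W
ΣR = 6.999×10^-5 + 4.309 = 4.309 m·K/W
Q' = ΔT/ΣR = (-192 °C − 26.8 °C)/4.309 = -50.8 W/m
(Negative Q' ⇒ heat flows inward; heat gain = 50.8 W/m.)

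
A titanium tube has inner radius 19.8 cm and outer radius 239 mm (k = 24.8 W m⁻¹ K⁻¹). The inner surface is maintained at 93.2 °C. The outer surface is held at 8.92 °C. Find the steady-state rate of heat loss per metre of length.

Q' = 2πk·ΔT/ln(r₂/r₁) = 2π × 24.8 × 84.28 / ln(0.239/0.198) = 69800 W/m

Q' = 69.8 kW/m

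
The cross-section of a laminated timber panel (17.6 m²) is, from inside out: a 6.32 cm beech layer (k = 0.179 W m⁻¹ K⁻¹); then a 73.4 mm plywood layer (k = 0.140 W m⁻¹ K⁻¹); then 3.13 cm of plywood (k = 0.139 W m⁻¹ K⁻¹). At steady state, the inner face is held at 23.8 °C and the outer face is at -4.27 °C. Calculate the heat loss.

Q = 448 W

Series thermal resistances, inner to outer:
  R_beech = L/(kA) = 0.0632/(0.179·17.6) = 0.02006 K/W
  R_plywood = L/(kA) = 0.0734/(0.140·17.6) = 0.02979 K/W
  R_plywood = L/(kA) = 0.0313/(0.139·17.6) = 0.01279 K/W
ΣR = 0.02006 + 0.02979 + 0.01279 = 0.06264 K/W
Q = ΔT/ΣR = (23.8 °C − -4.27 °C)/0.06264 = 448 W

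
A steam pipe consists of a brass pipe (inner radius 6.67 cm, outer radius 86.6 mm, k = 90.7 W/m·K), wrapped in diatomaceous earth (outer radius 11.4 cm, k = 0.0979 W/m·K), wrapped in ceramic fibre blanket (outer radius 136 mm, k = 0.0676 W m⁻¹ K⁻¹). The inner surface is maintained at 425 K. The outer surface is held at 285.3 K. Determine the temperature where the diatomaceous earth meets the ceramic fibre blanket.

T = 352.6 K

Series thermal resistances, inner to outer:
  R'_brass = ln(0.0866/0.0667)/(2πk) = 0.2611/(2π·90.7) = 4.582×10^-4 m·K/W
  R'_diatomaceous earth = ln(0.114/0.0866)/(2πk) = 0.2749/(2π·0.0979) = 0.4469 m·K/W
  R'_ceramic fibre blanket = ln(0.136/0.114)/(2πk) = 0.1765/(2π·0.0676) = 0.4154 m·K/W
ΣR = 4.582×10^-4 + 0.4469 + 0.4154 = 0.8628 m·K/W
Q' = ΔT/ΣR = (425 K − 285.3 K)/0.8628 = 161.9 W/m
From the inner boundary to the diatomaceous earth/ceramic fibre blanket interface, ΣR_partial = 0.4474 m·K/W.
T_interface = T_in − Q'·ΣR_partial = 425 K − (161.9)(0.4474) = 352.6 K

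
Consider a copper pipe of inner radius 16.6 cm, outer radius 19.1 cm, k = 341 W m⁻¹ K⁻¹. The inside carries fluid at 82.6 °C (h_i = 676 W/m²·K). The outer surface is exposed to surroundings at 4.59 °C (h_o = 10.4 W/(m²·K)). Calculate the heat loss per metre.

Q' = 956 W/m

Series thermal resistances, inner to outer:
  R'_conv,in = 1/(2πr h) = 1/(2π·0.166·676) = 0.001418 m·K/W
  R'_copper = ln(0.191/0.166)/(2πk) = 0.1403/(2π·341) = 6.548×10^-5 m·K/W
  R'_conv,out = 1/(2πr h) = 1/(2π·0.191·10.4) = 0.08012 m·K/W
ΣR = 0.001418 + 6.548×10^-5 + 0.08012 = 0.08160 m·K/W
Q' = ΔT/ΣR = (82.6 °C − 4.59 °C)/0.08160 = 956 W/m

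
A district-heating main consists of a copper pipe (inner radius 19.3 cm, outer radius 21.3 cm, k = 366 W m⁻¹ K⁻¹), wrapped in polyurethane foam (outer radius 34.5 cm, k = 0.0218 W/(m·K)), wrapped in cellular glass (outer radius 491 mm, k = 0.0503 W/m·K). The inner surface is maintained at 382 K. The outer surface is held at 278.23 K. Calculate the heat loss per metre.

Series thermal resistances, inner to outer:
  R'_copper = ln(0.213/0.193)/(2πk) = 0.09860/(2π·366) = 4.288×10^-5 m·K/W
  R'_polyurethane foam = ln(0.345/0.213)/(2πk) = 0.4823/(2π·0.0218) = 3.521 m·K/W
  R'_cellular glass = ln(0.491/0.345)/(2πk) = 0.3529/(2π·0.0503) = 1.117 m·K/W
ΣR = 4.288×10^-5 + 3.521 + 1.117 = 4.638 m·K/W
Q' = ΔT/ΣR = (382 K − 278.23 K)/4.638 = 22.4 W/m

Q' = 22.4 W/m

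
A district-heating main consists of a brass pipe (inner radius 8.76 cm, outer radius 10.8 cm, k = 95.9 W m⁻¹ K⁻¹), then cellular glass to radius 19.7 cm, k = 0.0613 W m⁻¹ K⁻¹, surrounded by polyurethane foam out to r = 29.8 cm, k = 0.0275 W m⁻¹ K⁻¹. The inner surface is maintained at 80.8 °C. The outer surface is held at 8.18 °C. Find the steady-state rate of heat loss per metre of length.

Q' = 18.4 W/m

Resistance network (inner→outer):
  R'_brass = ln(0.108/0.0876)/(2πk) = 0.2094/(2π·95.9) = 3.474×10^-4 m·K/W
  R'_cellular glass = ln(0.197/0.108)/(2πk) = 0.6011/(2π·0.0613) = 1.561 m·K/W
  R'_polyurethane foam = ln(0.298/0.197)/(2πk) = 0.4139/(2π·0.0275) = 2.395 m·K/W
ΣR = 3.474×10^-4 + 1.561 + 2.395 = 3.956 m·K/W
Q' = ΔT/ΣR = (80.8 °C − 8.18 °C)/3.956 = 18.4 W/m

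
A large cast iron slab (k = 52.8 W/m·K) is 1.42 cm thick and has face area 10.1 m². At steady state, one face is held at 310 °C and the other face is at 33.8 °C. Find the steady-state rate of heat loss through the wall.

Q = 1.04×10^7 W

Q = kA·ΔT/L = 52.8 × 10.1 × |310 °C − 33.8 °C| / 0.0142 = 1.04×10^7 W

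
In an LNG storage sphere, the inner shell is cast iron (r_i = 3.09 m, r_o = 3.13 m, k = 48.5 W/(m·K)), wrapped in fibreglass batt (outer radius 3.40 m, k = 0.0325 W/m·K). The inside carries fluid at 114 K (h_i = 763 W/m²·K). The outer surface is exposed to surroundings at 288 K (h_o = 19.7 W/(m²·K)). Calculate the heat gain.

Q = 2780 W

Treat each layer as a resistance in series:
  R_conv,in = 1/(4πr²h) = 1/(4π·3.09²·763) = 1.092×10^-5 K/W
  R_cast iron = (1/3.09 − 1/3.13)/(4πk) = 0.004136/(4π·48.5) = 6.786×10^-6 K/W
  R_fibreglass batt = (1/3.13 − 1/3.40)/(4πk) = 0.02537/(4π·0.0325) = 0.06212 K/W
  R_conv,out = 1/(4πr²h) = 1/(4π·3.40²·19.7) = 3.494×10^-4 K/W
ΣR = 1.092×10^-5 + 6.786×10^-6 + 0.06212 + 3.494×10^-4 = 0.06249 K/W
Q = ΔT/ΣR = (114 K − 288 K)/0.06249 = -2780 W
(Negative Q ⇒ heat flows inward; heat gain = 2780 W.)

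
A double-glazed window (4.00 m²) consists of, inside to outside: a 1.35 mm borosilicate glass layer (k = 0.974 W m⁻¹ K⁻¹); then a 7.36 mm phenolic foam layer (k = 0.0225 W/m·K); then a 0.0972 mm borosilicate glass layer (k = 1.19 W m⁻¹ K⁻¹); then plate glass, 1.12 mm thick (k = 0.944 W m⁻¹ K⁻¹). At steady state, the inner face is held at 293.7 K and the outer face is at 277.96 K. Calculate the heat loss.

Q = 191 W

Series thermal resistances, inner to outer:
  R_borosilicate glass = L/(kA) = 0.00135/(0.974·4.00) = 3.465×10^-4 K/W
  R_phenolic foam = L/(kA) = 0.00736/(0.0225·4.00) = 0.08178 K/W
  R_borosilicate glass = L/(kA) = 9.72×10^-5/(1.19·4.00) = 2.042×10^-5 K/W
  R_plate glass = L/(kA) = 0.00112/(0.944·4.00) = 2.966×10^-4 K/W
ΣR = 3.465×10^-4 + 0.08178 + 2.042×10^-5 + 2.966×10^-4 = 0.08244 K/W
Q = ΔT/ΣR = (293.7 K − 277.96 K)/0.08244 = 191 W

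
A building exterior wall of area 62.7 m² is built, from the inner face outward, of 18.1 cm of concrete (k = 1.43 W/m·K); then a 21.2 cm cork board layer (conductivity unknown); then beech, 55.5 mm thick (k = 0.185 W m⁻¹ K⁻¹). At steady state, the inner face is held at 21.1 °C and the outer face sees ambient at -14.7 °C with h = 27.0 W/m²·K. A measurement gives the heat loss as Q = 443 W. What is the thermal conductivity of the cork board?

ΣR = ΔT/Q = |21.1 − -14.7|/443 = 0.08081 K/W
Known resistances:
  R_concrete = L/(kA) = 0.181/(1.43·62.7) = 0.002019 K/W
  R_beech = L/(kA) = 0.0555/(0.185·62.7) = 0.004785 K/W
  R_conv,out = 1/(hA) = 1/(27.0·62.7) = 5.907×10^-4 K/W
R_cork board = ΣR − ΣR_known = 0.08081 − 0.007395 = 0.07342 K/W
L/(kA) = 0.07342 ⇒ k = 0.212/(0.07342·62.7) = 0.0461 W/m·K

k = 0.0461 W/m·K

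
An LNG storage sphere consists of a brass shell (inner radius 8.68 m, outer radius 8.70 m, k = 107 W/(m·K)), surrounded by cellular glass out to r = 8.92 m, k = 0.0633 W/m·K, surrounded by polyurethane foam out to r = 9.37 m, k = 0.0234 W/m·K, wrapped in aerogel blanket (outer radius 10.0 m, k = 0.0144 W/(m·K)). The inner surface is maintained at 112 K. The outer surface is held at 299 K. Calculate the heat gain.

Treat each layer as a resistance in series:
  R_brass = (1/8.68 − 1/8.70)/(4πk) = 2.648×10^-4/(4π·107) = 1.970×10^-7 K/W
  R_cellular glass = (1/8.70 − 1/8.92)/(4πk) = 0.002835/(4π·0.0633) = 0.003564 K/W
  R_polyurethane foam = (1/8.92 − 1/9.37)/(4πk) = 0.005384/(4π·0.0234) = 0.01831 K/W
  R_aerogel blanket = (1/9.37 − 1/10.0)/(4πk) = 0.006724/(4π·0.0144) = 0.03716 K/W
ΣR = 1.970×10^-7 + 0.003564 + 0.01831 + 0.03716 = 0.05903 K/W
Q = ΔT/ΣR = (112 K − 299 K)/0.05903 = -3170 W
(Negative Q ⇒ heat flows inward; heat gain = 3170 W.)

Q = 3.17 kW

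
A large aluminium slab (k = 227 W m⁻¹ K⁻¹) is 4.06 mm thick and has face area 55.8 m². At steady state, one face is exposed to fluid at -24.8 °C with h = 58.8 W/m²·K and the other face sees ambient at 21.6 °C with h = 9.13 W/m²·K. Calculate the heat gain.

Resistance network (inner→outer):
  R_conv,in = 1/(hA) = 1/(58.8·55.8) = 3.048×10^-4 K/W
  R_aluminium = L/(kA) = 0.00406/(227·55.8) = 3.205×10^-7 K/W
  R_conv,out = 1/(hA) = 1/(9.13·55.8) = 0.001963 K/W
ΣR = 3.048×10^-4 + 3.205×10^-7 + 0.001963 = 0.002268 K/W
Q = ΔT/ΣR = (-24.8 °C − 21.6 °C)/0.002268 = -20500 W
(Negative Q ⇒ heat flows inward; heat gain = 20500 W.)

Q = 20500 W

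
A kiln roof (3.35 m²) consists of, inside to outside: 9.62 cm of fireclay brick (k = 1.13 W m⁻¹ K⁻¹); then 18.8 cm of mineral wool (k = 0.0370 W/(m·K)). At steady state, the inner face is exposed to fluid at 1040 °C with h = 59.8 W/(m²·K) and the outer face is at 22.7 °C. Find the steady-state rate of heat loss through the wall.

Q = 658 W

Resistance network (inner→outer):
  R_conv,in = 1/(hA) = 1/(59.8·3.35) = 0.004992 K/W
  R_fireclay brick = L/(kA) = 0.0962/(1.13·3.35) = 0.02541 K/W
  R_mineral wool = L/(kA) = 0.188/(0.0370·3.35) = 1.517 K/W
ΣR = 0.004992 + 0.02541 + 1.517 = 1.547 K/W
Q = ΔT/ΣR = (1040 °C − 22.7 °C)/1.547 = 658 W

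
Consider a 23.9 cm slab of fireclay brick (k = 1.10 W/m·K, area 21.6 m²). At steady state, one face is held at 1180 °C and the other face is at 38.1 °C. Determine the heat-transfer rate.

Q = 1.14×10^5 W

Q = kA·ΔT/L = 1.10 × 21.6 × |1180 °C − 38.1 °C| / 0.239 = 1.14×10^5 W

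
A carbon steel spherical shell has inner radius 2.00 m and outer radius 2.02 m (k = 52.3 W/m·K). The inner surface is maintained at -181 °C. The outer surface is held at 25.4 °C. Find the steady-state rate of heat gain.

Q = 4πk·ΔT/(1/r₁ − 1/r₂) = 4π × 52.3 × 206.4 / (1/2.00 − 1/2.02) = 2.74×10^7 W

Q = 27400 kW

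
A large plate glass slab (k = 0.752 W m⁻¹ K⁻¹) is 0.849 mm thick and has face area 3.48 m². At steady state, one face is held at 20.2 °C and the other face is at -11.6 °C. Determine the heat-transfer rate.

Q = kA·ΔT/L = 0.752 × 3.48 × |20.2 °C − -11.6 °C| / 8.49×10^-4 = 98000 W

Q = 98000 W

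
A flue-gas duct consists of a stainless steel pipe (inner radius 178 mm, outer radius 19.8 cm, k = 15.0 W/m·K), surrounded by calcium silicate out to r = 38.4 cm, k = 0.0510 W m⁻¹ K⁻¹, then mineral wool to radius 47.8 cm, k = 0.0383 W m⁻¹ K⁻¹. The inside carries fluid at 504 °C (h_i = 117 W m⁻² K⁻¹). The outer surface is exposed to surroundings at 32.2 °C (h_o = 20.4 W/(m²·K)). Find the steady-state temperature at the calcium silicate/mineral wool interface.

T = 178 °C

Resistance network (inner→outer):
  R'_conv,in = 1/(2πr h) = 1/(2π·0.178·117) = 0.007642 m·K/W
  R'_stainless steel = ln(0.198/0.178)/(2πk) = 0.1065/(2π·15.0) = 0.001130 m·K/W
  R'_calcium silicate = ln(0.384/0.198)/(2πk) = 0.6624/(2π·0.0510) = 2.067 m·K/W
  R'_mineral wool = ln(0.478/0.384)/(2πk) = 0.2190/(2π·0.0383) = 0.9099 m·K/W
  R'_conv,out = 1/(2πr h) = 1/(2π·0.478·20.4) = 0.01632 m·K/W
ΣR = 0.007642 + 0.001130 + 2.067 + 0.9099 + 0.01632 = 3.002 m·K/W
Q' = ΔT/ΣR = (504 °C − 32.2 °C)/3.002 = 157.2 W/m
From the inner boundary to the calcium silicate/mineral wool interface, ΣR_partial = 2.076 m·K/W.
T_interface = T_in − Q'·ΣR_partial = 504 °C − (157.2)(2.076) = 178 °C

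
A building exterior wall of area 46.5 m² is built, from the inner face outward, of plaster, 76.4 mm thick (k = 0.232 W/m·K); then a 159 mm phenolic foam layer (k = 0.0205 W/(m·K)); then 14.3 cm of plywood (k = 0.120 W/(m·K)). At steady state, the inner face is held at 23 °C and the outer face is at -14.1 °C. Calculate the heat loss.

Treat each layer as a resistance in series:
  R_plaster = L/(kA) = 0.0764/(0.232·46.5) = 0.007082 K/W
  R_phenolic foam = L/(kA) = 0.159/(0.0205·46.5) = 0.1668 K/W
  R_plywood = L/(kA) = 0.143/(0.120·46.5) = 0.02563 K/W
ΣR = 0.007082 + 0.1668 + 0.02563 = 0.1995 K/W
Q = ΔT/ΣR = (23 °C − -14.1 °C)/0.1995 = 186 W

Q = 186 W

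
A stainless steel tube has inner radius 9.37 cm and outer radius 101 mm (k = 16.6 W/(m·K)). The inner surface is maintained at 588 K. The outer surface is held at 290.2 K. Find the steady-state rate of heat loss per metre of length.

Q' = 4.14×10^5 W/m

Q' = 2πk·ΔT/ln(r₂/r₁) = 2π × 16.6 × 297.8 / ln(0.101/0.0937) = 4.14×10^5 W/m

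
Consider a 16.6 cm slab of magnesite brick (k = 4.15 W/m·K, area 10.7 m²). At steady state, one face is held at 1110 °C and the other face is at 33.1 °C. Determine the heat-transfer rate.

Q = kA·ΔT/L = 4.15 × 10.7 × |1110 °C − 33.1 °C| / 0.166 = 2.88×10^5 W

Q = 288 kW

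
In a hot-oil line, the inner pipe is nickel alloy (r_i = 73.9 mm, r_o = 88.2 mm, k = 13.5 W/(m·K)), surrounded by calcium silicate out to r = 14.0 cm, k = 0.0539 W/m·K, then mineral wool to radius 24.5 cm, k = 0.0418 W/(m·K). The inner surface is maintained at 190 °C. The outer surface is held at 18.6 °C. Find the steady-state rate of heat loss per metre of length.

Series thermal resistances, inner to outer:
  R'_nickel alloy = ln(0.0882/0.0739)/(2πk) = 0.1769/(2π·13.5) = 0.002085 m·K/W
  R'_calcium silicate = ln(0.140/0.0882)/(2πk) = 0.4620/(2π·0.0539) = 1.364 m·K/W
  R'_mineral wool = ln(0.245/0.140)/(2πk) = 0.5596/(2π·0.0418) = 2.131 m·K/W
ΣR = 0.002085 + 1.364 + 2.131 = 3.497 m·K/W
Q' = ΔT/ΣR = (190 °C − 18.6 °C)/3.497 = 49.0 W/m

Q' = 49.0 W/m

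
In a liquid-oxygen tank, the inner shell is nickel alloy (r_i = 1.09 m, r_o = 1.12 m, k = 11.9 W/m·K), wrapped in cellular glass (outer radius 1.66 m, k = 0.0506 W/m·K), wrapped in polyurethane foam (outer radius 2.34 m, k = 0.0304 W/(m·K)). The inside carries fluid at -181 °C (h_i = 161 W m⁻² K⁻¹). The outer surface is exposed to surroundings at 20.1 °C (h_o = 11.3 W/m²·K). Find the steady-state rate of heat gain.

Q = 219 W

Treat each layer as a resistance in series:
  R_conv,in = 1/(4πr²h) = 1/(4π·1.09²·161) = 4.160×10^-4 K/W
  R_nickel alloy = (1/1.09 − 1/1.12)/(4πk) = 0.02457/(4π·11.9) = 1.643×10^-4 K/W
  R_cellular glass = (1/1.12 − 1/1.66)/(4πk) = 0.2904/(4π·0.0506) = 0.4568 K/W
  R_polyurethane foam = (1/1.66 − 1/2.34)/(4πk) = 0.1751/(4π·0.0304) = 0.4582 K/W
  R_conv,out = 1/(4πr²h) = 1/(4π·2.34²·11.3) = 0.001286 K/W
ΣR = 4.160×10^-4 + 1.643×10^-4 + 0.4568 + 0.4582 + 0.001286 = 0.9169 K/W
Q = ΔT/ΣR = (-181 °C − 20.1 °C)/0.9169 = -219 W
(Negative Q ⇒ heat flows inward; heat gain = 219 W.)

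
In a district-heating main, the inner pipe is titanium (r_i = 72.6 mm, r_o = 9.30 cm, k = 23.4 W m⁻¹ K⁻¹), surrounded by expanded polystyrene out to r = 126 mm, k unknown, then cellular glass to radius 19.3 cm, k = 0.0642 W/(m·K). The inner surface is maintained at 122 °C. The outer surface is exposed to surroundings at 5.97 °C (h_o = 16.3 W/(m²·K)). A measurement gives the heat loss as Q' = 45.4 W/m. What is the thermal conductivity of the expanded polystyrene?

k = 0.0334 W/m·K

ΣR = ΔT/Q' = |122 − 5.97|/45.4 = 2.556 m·K/W
Known resistances:
  R'_titanium = ln(0.0930/0.0726)/(2πk) = 0.2476/(2π·23.4) = 0.001684 m·K/W
  R'_cellular glass = ln(0.193/0.126)/(2πk) = 0.4264/(2π·0.0642) = 1.057 m·K/W
  R'_conv,out = 1/(2πr h) = 1/(2π·0.193·16.3) = 0.05059 m·K/W
R_expanded polystyrene = ΣR − ΣR_known = 2.556 − 1.109 = 1.447 m·K/W
ln(r₂/r₁)/(2πk) = 1.447 ⇒ k = 0.3037/(2π·1.447) = 0.0334 W/m·K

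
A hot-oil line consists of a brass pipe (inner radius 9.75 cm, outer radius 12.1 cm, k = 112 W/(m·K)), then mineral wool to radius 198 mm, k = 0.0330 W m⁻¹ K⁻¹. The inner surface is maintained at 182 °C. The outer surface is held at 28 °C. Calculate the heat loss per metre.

Treat each layer as a resistance in series:
  R'_brass = ln(0.121/0.0975)/(2πk) = 0.2159/(2π·112) = 3.069×10^-4 m·K/W
  R'_mineral wool = ln(0.198/0.121)/(2πk) = 0.4925/(2π·0.0330) = 2.375 m·K/W
ΣR = 3.069×10^-4 + 2.375 = 2.375 m·K/W
Q' = ΔT/ΣR = (182 °C − 28 °C)/2.375 = 64.8 W/m

Q' = 64.8 W/m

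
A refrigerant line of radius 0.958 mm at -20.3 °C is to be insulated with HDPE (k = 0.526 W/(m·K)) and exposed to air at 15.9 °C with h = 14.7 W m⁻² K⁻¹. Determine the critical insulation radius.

For a cylinder, r_cr = k_ins/h = 0.526/14.7 = 0.0358 m = 3.58 cm

r_cr = 3.58 cm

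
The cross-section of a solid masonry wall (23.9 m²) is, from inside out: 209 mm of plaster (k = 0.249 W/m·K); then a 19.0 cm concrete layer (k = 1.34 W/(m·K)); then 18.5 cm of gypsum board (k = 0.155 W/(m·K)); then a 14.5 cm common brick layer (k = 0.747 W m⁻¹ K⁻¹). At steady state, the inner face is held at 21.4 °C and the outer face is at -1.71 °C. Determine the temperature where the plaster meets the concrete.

T = 13.2 °C

Resistance network (inner→outer):
  R_plaster = L/(kA) = 0.209/(0.249·23.9) = 0.03512 K/W
  R_concrete = L/(kA) = 0.190/(1.34·23.9) = 0.005933 K/W
  R_gypsum board = L/(kA) = 0.185/(0.155·23.9) = 0.04994 K/W
  R_common brick = L/(kA) = 0.145/(0.747·23.9) = 0.008122 K/W
ΣR = 0.03512 + 0.005933 + 0.04994 + 0.008122 = 0.09911 K/W
Q = ΔT/ΣR = (21.4 °C − -1.71 °C)/0.09911 = 233.2 W
From the inner boundary to the plaster/concrete interface, ΣR_partial = 0.03512 K/W.
T_interface = T_in − Q·ΣR_partial = 21.4 °C − (233.2)(0.03512) = 13.2 °C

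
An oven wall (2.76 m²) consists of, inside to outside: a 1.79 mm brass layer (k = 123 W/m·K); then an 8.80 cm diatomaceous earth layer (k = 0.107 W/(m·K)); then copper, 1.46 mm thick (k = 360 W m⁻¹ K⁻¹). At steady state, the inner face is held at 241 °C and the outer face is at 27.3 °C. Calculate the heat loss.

Series thermal resistances, inner to outer:
  R_brass = L/(kA) = 0.00179/(123·2.76) = 5.273×10^-6 K/W
  R_diatomaceous earth = L/(kA) = 0.0880/(0.107·2.76) = 0.2980 K/W
  R_copper = L/(kA) = 0.00146/(360·2.76) = 1.469×10^-6 K/W
ΣR = 5.273×10^-6 + 0.2980 + 1.469×10^-6 = 0.2980 K/W
Q = ΔT/ΣR = (241 °C − 27.3 °C)/0.2980 = 717 W

Q = 717 W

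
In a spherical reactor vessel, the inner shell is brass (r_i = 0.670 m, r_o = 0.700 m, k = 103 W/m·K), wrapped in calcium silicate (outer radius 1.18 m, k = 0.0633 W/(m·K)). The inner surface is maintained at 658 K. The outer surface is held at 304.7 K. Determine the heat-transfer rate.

Q = 484 W

Series thermal resistances, inner to outer:
  R_brass = (1/0.670 − 1/0.700)/(4πk) = 0.06397/(4π·103) = 4.942×10^-5 K/W
  R_calcium silicate = (1/0.700 − 1/1.18)/(4πk) = 0.5811/(4π·0.0633) = 0.7305 K/W
ΣR = 4.942×10^-5 + 0.7305 = 0.7305 K/W
Q = ΔT/ΣR = (658 K − 304.7 K)/0.7305 = 484 W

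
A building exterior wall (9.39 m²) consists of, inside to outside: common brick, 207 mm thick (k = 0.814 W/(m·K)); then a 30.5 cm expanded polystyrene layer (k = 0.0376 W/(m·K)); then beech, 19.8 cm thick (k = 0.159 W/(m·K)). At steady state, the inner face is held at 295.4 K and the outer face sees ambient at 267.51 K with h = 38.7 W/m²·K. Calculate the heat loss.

Resistance network (inner→outer):
  R_common brick = L/(kA) = 0.207/(0.814·9.39) = 0.02708 K/W
  R_expanded polystyrene = L/(kA) = 0.305/(0.0376·9.39) = 0.8639 K/W
  R_beech = L/(kA) = 0.198/(0.159·9.39) = 0.1326 K/W
  R_conv,out = 1/(hA) = 1/(38.7·9.39) = 0.002752 K/W
ΣR = 0.02708 + 0.8639 + 0.1326 + 0.002752 = 1.026 K/W
Q = ΔT/ΣR = (295.4 K − 267.51 K)/1.026 = 27.2 W

Q = 27.2 W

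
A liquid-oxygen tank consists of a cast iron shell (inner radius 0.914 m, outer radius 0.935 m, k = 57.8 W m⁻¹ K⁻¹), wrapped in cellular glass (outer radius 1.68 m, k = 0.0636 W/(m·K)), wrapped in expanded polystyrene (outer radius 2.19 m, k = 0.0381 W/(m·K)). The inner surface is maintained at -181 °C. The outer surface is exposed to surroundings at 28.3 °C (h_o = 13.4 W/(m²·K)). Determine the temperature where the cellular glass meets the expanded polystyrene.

Treat each layer as a resistance in series:
  R_cast iron = (1/0.914 − 1/0.935)/(4πk) = 0.02457/(4π·57.8) = 3.383×10^-5 K/W
  R_cellular glass = (1/0.935 − 1/1.68)/(4πk) = 0.4743/(4π·0.0636) = 0.5934 K/W
  R_expanded polystyrene = (1/1.68 − 1/2.19)/(4πk) = 0.1386/(4π·0.0381) = 0.2895 K/W
  R_conv,out = 1/(4πr²h) = 1/(4π·2.19²·13.4) = 0.001238 K/W
ΣR = 3.383×10^-5 + 0.5934 + 0.2895 + 0.001238 = 0.8842 K/W
Q = ΔT/ΣR = (-181 °C − 28.3 °C)/0.8842 = -236.7 W
From the inner boundary to the cellular glass/expanded polystyrene interface, ΣR_partial = 0.5934 K/W.
T_interface = T_in − Q·ΣR_partial = -181 °C − (-236.7)(0.5934) = -40.5 °C

T = -40.5 °C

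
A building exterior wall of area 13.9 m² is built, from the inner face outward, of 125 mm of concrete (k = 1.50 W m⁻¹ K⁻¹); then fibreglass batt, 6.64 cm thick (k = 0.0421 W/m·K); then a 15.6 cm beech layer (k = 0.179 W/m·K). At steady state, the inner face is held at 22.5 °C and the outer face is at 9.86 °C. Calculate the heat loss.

Series thermal resistances, inner to outer:
  R_concrete = L/(kA) = 0.125/(1.50·13.9) = 0.005995 K/W
  R_fibreglass batt = L/(kA) = 0.0664/(0.0421·13.9) = 0.1135 K/W
  R_beech = L/(kA) = 0.156/(0.179·13.9) = 0.06270 K/W
ΣR = 0.005995 + 0.1135 + 0.06270 = 0.1822 K/W
Q = ΔT/ΣR = (22.5 °C − 9.86 °C)/0.1822 = 69.4 W

Q = 69.4 W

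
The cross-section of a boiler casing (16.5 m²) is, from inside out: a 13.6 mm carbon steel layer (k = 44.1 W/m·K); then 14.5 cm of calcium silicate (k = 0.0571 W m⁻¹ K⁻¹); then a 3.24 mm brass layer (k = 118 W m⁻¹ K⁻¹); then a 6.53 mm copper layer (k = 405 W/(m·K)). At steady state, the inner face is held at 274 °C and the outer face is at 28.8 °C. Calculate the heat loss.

Q = 1590 W

Resistance network (inner→outer):
  R_carbon steel = L/(kA) = 0.0136/(44.1·16.5) = 1.869×10^-5 K/W
  R_calcium silicate = L/(kA) = 0.145/(0.0571·16.5) = 0.1539 K/W
  R_brass = L/(kA) = 0.00324/(118·16.5) = 1.664×10^-6 K/W
  R_copper = L/(kA) = 0.00653/(405·16.5) = 9.772×10^-7 K/W
ΣR = 1.869×10^-5 + 0.1539 + 1.664×10^-6 + 9.772×10^-7 = 0.1539 K/W
Q = ΔT/ΣR = (274 °C − 28.8 °C)/0.1539 = 1590 W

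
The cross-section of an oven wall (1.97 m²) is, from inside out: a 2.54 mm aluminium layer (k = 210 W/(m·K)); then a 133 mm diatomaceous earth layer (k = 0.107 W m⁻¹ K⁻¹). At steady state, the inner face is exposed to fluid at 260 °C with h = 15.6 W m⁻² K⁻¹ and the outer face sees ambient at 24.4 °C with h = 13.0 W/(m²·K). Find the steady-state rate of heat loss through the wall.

Q = 335 W

Series thermal resistances, inner to outer:
  R_conv,in = 1/(hA) = 1/(15.6·1.97) = 0.03254 K/W
  R_aluminium = L/(kA) = 0.00254/(210·1.97) = 6.140×10^-6 K/W
  R_diatomaceous earth = L/(kA) = 0.133/(0.107·1.97) = 0.6310 K/W
  R_conv,out = 1/(hA) = 1/(13.0·1.97) = 0.03905 K/W
ΣR = 0.03254 + 6.140×10^-6 + 0.6310 + 0.03905 = 0.7026 K/W
Q = ΔT/ΣR = (260 °C − 24.4 °C)/0.7026 = 335 W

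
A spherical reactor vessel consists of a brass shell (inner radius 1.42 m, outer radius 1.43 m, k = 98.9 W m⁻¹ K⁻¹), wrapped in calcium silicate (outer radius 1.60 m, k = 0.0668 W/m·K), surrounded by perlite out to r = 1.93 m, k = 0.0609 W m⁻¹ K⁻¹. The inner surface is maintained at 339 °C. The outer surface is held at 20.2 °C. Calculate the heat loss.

Q = 1400 W

Treat each layer as a resistance in series:
  R_brass = (1/1.42 − 1/1.43)/(4πk) = 0.004925/(4π·98.9) = 3.963×10^-6 K/W
  R_calcium silicate = (1/1.43 − 1/1.60)/(4πk) = 0.07430/(4π·0.0668) = 0.08851 K/W
  R_perlite = (1/1.60 − 1/1.93)/(4πk) = 0.1069/(4π·0.0609) = 0.1396 K/W
ΣR = 3.963×10^-6 + 0.08851 + 0.1396 = 0.2281 K/W
Q = ΔT/ΣR = (339 °C − 20.2 °C)/0.2281 = 1400 W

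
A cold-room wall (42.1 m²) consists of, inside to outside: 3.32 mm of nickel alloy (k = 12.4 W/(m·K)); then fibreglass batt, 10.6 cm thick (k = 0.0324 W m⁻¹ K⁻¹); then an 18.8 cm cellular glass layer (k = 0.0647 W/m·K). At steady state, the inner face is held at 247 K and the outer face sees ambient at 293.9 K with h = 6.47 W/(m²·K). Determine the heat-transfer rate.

Q = 312 W

Resistance network (inner→outer):
  R_nickel alloy = L/(kA) = 0.00332/(12.4·42.1) = 6.360×10^-6 K/W
  R_fibreglass batt = L/(kA) = 0.106/(0.0324·42.1) = 0.07771 K/W
  R_cellular glass = L/(kA) = 0.188/(0.0647·42.1) = 0.06902 K/W
  R_conv,out = 1/(hA) = 1/(6.47·42.1) = 0.003671 K/W
ΣR = 6.360×10^-6 + 0.07771 + 0.06902 + 0.003671 = 0.1504 K/W
Q = ΔT/ΣR = (247 K − 293.9 K)/0.1504 = -312 W
(Negative Q ⇒ heat flows inward; heat gain = 312 W.)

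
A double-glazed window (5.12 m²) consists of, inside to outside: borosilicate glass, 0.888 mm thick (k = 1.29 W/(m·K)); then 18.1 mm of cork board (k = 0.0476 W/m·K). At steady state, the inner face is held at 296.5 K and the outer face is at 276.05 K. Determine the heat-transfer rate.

Resistance network (inner→outer):
  R_borosilicate glass = L/(kA) = 8.88×10^-4/(1.29·5.12) = 1.344×10^-4 K/W
  R_cork board = L/(kA) = 0.0181/(0.0476·5.12) = 0.07427 K/W
ΣR = 1.344×10^-4 + 0.07427 = 0.07440 K/W
Q = ΔT/ΣR = (296.5 K − 276.05 K)/0.07440 = 275 W

Q = 275 W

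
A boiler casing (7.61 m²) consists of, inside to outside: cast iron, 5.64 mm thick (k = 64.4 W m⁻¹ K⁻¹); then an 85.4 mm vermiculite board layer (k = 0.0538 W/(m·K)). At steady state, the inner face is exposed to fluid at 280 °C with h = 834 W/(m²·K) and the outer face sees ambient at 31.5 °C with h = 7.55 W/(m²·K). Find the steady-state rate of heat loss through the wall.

Resistance network (inner→outer):
  R_conv,in = 1/(hA) = 1/(834·7.61) = 1.576×10^-4 K/W
  R_cast iron = L/(kA) = 0.00564/(64.4·7.61) = 1.151×10^-5 K/W
  R_vermiculite board = L/(kA) = 0.0854/(0.0538·7.61) = 0.2086 K/W
  R_conv,out = 1/(hA) = 1/(7.55·7.61) = 0.01740 K/W
ΣR = 1.576×10^-4 + 1.151×10^-5 + 0.2086 + 0.01740 = 0.2262 K/W
Q = ΔT/ΣR = (280 °C − 31.5 °C)/0.2262 = 1100 W

Q = 1100 W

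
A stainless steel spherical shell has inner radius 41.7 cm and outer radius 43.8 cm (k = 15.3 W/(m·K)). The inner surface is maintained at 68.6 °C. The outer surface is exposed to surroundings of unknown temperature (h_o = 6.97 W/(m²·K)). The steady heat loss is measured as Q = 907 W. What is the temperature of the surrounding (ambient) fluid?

T_out = 14.1 °C

Series resistances:
  R_stainless steel = (1/0.417 − 1/0.438)/(4πk) = 0.1150/(4π·15.3) = 5.980×10^-4 K/W
  R_conv,out = 1/(4πr²h) = 1/(4π·0.438²·6.97) = 0.05951 K/W
ΣR = 0.06011 K/W
ΔT = Q·ΣR = 907 × 0.06011 = 54.52 K
Heat flows outward, so T_out = T_in − ΔT = 68.6 − 54.52 = 14.1 °C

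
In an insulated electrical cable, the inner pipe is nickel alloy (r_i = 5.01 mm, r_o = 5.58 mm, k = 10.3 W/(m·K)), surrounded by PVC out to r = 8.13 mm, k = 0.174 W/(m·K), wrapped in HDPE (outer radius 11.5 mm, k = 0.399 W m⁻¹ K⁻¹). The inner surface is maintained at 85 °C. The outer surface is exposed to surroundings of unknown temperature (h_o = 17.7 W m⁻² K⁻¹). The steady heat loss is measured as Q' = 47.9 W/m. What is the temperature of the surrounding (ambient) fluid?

T_out = 24.4 °C

Series resistances:
  R'_nickel alloy = ln(0.00558/0.00501)/(2πk) = 0.1078/(2π·10.3) = 0.001665 m·K/W
  R'_PVC = ln(0.00813/0.00558)/(2πk) = 0.3764/(2π·0.174) = 0.3443 m·K/W
  R'_HDPE = ln(0.0115/0.00813)/(2πk) = 0.3468/(2π·0.399) = 0.1383 m·K/W
  R'_conv,out = 1/(2πr h) = 1/(2π·0.0115·17.7) = 0.7819 m·K/W
ΣR = 1.266 m·K/W
ΔT = Q'·ΣR = 47.9 × 1.266 = 60.64 K
Heat flows outward, so T_out = T_in − ΔT = 85 − 60.64 = 24.4 °C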